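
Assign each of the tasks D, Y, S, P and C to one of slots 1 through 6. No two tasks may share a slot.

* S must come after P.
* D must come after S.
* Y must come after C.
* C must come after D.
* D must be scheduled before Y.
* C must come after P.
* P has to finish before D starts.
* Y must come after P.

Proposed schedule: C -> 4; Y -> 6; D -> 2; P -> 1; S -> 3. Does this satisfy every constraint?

No — it violates: D must come after S

S must come after P — holds.
C must come after P — holds.
C must come after D — holds.
D must be scheduled before Y — holds.
Y must come after P — holds.
No two tasks may share a slot — holds.
P has to finish before D starts — holds.
D must come after S — violated.
Y must come after C — holds.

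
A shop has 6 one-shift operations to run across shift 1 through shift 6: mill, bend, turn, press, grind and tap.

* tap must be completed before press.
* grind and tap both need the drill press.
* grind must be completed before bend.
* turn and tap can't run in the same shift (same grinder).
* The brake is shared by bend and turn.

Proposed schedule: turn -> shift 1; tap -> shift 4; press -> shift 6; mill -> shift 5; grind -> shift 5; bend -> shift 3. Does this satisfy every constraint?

No. grind must be completed before bend is not satisfied.

tap must be completed before press — holds.
The brake is shared by bend and turn — holds.
grind and tap both need the drill press — holds.
turn and tap can't run in the same shift (same grinder) — holds.
grind must be completed before bend — violated.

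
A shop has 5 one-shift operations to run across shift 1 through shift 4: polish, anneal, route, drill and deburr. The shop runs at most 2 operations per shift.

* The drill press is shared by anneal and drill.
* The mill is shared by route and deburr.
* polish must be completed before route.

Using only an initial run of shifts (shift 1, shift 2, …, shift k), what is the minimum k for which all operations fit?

3

The precedence chain requires at least 2 distinct shifts.
With at most 2 per shift and 5 operations, at least 3 shifts are needed.
3 works (last occupied shift: shift 3): for example anneal=shift 1; drill=shift 2; deburr=shift 3; route=shift 2; polish=shift 1.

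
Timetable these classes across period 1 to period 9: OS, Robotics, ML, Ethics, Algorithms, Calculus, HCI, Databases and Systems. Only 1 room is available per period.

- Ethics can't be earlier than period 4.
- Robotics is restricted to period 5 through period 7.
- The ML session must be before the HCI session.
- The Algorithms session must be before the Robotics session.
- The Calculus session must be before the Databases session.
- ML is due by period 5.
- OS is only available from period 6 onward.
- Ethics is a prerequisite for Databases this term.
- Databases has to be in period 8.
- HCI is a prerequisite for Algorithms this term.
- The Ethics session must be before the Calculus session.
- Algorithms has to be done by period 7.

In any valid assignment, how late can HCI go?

Precedence pushes HCI to at least period 2; downstream work caps HCI at period 5.
HCI at period 3 is achievable: Calculus -> period 7, HCI -> period 3, OS -> period 9, Robotics -> period 5, Systems -> period 2, Databases -> period 8, Ethics -> period 6, ML -> period 1, Algorithms -> period 4.
Nothing later works — the capacity limit rule out every period after period 3.

period 3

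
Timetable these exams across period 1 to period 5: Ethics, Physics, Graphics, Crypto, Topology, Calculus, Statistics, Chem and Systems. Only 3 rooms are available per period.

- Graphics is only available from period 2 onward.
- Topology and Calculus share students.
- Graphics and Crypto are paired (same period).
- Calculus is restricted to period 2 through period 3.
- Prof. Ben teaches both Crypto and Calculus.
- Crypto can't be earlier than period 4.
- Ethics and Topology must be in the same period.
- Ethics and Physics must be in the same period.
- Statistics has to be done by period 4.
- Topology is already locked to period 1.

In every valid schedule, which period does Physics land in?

period 1

Physics must be in the same period as Topology, which can't be after period 1, so Physics is at most period 1.
So Physics is pinned to period 1.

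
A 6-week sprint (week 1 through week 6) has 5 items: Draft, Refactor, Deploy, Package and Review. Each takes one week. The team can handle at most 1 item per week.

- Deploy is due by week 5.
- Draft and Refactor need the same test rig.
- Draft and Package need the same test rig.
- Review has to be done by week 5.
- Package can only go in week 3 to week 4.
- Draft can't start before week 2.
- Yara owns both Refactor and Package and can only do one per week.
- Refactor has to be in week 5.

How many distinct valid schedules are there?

20

Splitting on Draft: it can be week 2 (4), week 3 (2), week 4 (2), week 6 (12). Listing each branch's schedules as (Refactor, Deploy, Package, Review) by week number:
Draft=week 2: (5,1,3,4) (5,1,4,3) (5,3,4,1) (5,4,3,1) — 4.
Draft=week 3: (5,1,4,2) (5,2,4,1) — 2.
Draft=week 4: (5,1,3,2) (5,2,3,1) — 2.
Draft=week 6: (5,1,3,2) (5,1,3,4) (5,1,4,2) (5,1,4,3) (5,2,3,1) (5,2,3,4) (5,2,4,1) (5,2,4,3) (5,3,4,1) (5,3,4,2) (5,4,3,1) (5,4,3,2) — 12.
Summing: 4 + 2 + 2 + 12 = 20.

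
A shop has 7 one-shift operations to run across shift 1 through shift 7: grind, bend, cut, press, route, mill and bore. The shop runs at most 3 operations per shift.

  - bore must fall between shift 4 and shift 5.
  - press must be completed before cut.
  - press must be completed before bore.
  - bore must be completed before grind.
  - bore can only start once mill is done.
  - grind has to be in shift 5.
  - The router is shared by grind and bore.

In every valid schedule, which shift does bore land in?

shift 4

bore's window is shift 4–shift 5.
grind is fixed at shift 5, and bore can't share a shift with grind.
So bore must be shift 4.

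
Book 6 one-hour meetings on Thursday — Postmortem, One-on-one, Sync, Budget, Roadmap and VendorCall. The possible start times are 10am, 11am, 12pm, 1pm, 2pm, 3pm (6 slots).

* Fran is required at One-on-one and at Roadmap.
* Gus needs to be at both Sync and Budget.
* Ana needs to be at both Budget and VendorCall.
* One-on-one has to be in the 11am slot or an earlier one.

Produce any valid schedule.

VendorCall in 10am; Sync in 10am; Roadmap in 11am; Budget in 11am; One-on-one in 10am; Postmortem in 10am

Checking: One-on-one(10am) != Roadmap(11am); Sync(10am) != Budget(11am); Budget(11am) != VendorCall(10am); One-on-one=10am in [10am,11am].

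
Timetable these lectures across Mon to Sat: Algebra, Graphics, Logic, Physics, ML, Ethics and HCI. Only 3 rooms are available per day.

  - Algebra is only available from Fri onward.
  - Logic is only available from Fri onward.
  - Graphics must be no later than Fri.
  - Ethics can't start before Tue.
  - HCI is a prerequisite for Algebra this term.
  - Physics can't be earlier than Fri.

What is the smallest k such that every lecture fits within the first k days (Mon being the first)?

The precedence chain requires at least 2 distinct days.
With at most 3 per day and 7 lectures, at least 3 days are needed.
Algebra can't be placed before Fri — that is day 5 counting from Mon — so the schedule must run through at least 5 days.
5 works (last occupied day: Fri): for example Ethics in Tue, HCI in Mon, ML in Mon, Physics in Fri, Algebra in Fri, Logic in Fri, Graphics in Mon.

5 days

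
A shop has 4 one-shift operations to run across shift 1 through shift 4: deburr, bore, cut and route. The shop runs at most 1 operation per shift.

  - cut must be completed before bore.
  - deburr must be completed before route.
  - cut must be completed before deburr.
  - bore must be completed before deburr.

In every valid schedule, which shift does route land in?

Precedence pushes route to at least shift 4.
So route is pinned to shift 4.

shift 4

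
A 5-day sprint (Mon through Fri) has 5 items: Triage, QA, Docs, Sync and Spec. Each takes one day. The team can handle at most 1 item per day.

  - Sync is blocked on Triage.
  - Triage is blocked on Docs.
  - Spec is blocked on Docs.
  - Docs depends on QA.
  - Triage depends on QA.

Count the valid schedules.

3

Enumerating: Spec=Fri, QA=Mon, Sync=Thu, Triage=Wed, Docs=Tue | Spec in Thu; Triage in Wed; Sync in Fri; Docs in Tue; QA in Mon | Sync -> Fri, QA -> Mon, Spec -> Wed, Triage -> Thu, Docs -> Tue.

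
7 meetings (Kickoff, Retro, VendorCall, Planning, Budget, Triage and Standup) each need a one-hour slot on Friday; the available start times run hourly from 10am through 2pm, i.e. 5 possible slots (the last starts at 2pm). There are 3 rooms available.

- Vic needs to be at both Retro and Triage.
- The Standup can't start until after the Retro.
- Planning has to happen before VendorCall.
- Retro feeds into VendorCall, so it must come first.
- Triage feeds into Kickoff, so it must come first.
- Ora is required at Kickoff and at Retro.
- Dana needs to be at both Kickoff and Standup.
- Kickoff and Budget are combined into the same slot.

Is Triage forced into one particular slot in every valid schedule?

No

Triage can be 10am (e.g. Kickoff -> 12pm; Triage -> 10am; VendorCall -> 12pm; Standup -> 1pm; Budget -> 12pm; Planning -> 10am; Retro -> 11am) or 11am (e.g. Budget=12pm; Planning=10am; Kickoff=12pm; VendorCall=11am; Standup=11am; Retro=10am; Triage=11am).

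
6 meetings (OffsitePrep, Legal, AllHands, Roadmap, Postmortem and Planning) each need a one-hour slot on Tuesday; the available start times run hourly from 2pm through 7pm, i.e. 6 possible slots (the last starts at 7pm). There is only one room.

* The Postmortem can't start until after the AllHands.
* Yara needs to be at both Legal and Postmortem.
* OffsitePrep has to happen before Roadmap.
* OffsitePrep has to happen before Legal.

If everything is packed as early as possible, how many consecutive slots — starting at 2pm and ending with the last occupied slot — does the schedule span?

6

The precedence chain requires at least 2 distinct slots.
With at most 1 per slot and 6 meetings, at least 6 slots are needed.
6 works (last occupied slot: 7pm): for example AllHands -> 4pm; Roadmap -> 5pm; Planning -> 7pm; Legal -> 3pm; OffsitePrep -> 2pm; Postmortem -> 6pm.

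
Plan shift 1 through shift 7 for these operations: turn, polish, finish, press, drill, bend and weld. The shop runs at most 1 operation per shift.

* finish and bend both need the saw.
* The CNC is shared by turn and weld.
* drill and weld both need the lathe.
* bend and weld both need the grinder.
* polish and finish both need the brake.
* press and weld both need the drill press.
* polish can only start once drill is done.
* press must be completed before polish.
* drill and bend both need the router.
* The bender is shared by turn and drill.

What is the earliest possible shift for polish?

Precedence pushes polish to at least shift 2.
polish at shift 3 is achievable: turn in shift 4, drill in shift 2, bend in shift 6, finish in shift 5, weld in shift 7, polish in shift 3, press in shift 1.
Nothing earlier works — the conflict and capacity constraints rule out every shift before shift 3.

shift 3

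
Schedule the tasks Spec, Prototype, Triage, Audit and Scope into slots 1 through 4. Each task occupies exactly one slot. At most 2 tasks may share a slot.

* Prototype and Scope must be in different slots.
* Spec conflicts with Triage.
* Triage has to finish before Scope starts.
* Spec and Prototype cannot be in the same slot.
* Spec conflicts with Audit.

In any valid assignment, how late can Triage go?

Downstream work caps Triage at 3.
Triage at 3 is achievable: Prototype=2; Audit=2; Spec=1; Scope=4; Triage=3.

3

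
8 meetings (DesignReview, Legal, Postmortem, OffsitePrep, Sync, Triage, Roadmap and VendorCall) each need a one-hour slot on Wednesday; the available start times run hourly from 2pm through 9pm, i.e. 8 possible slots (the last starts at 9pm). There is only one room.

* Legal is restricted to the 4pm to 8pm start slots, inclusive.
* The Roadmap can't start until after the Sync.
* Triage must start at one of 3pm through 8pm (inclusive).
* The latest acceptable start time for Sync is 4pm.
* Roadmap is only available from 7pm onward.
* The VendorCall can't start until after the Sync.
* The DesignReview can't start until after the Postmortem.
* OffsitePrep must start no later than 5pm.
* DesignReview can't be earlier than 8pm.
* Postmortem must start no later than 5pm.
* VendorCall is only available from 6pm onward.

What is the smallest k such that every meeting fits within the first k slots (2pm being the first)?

8

The precedence chain requires at least 2 distinct slots.
With at most 1 per slot and 8 meetings, at least 8 slots are needed.
DesignReview can't be placed before 8pm — that is slot 7 counting from 2pm — so the schedule must run through at least 7 slots.
8 works (last occupied slot: 9pm): for example OffsitePrep=4pm, Sync=2pm, VendorCall=9pm, DesignReview=8pm, Roadmap=7pm, Triage=6pm, Postmortem=3pm, Legal=5pm.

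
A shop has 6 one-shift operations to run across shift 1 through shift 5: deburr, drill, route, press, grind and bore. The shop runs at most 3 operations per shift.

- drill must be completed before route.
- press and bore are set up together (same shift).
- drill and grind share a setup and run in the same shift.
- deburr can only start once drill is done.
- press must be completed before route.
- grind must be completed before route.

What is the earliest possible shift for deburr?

Precedence pushes deburr to at least shift 2.
deburr at shift 2 is achievable: press in shift 2; deburr in shift 2; bore in shift 2; grind in shift 1; drill in shift 1; route in shift 3.

shift 2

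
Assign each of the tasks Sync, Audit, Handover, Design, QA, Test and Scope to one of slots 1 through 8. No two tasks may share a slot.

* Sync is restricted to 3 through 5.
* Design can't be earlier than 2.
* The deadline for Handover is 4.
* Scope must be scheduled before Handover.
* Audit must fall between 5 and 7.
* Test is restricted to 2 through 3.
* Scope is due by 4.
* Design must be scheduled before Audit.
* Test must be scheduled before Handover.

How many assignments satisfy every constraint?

Splitting on Sync: it can be 3 (6), 4 (6), 5 (22). Listing each branch's schedules as (Audit, Handover, Design, QA, Test, Scope):
Sync=3: (6,4,5,7,2,1) (6,4,5,8,2,1) (7,4,5,6,2,1) (7,4,5,8,2,1) (7,4,6,5,2,1) (7,4,6,8,2,1) — 6.
Sync=4: (6,3,5,7,2,1) (6,3,5,8,2,1) (7,3,5,6,2,1) (7,3,5,8,2,1) (7,3,6,5,2,1) (7,3,6,8,2,1) — 6.
Sync=5: (6,3,4,7,2,1) (6,3,4,8,2,1) (6,4,2,7,3,1) (6,4,2,8,3,1) (6,4,3,7,2,1) (6,4,3,8,2,1) (7,3,4,6,2,1) (7,3,4,8,2,1) (7,3,6,4,2,1) (7,3,6,8,2,1) (7,4,2,6,3,1) (7,4,2,8,3,1) (7,4,3,6,2,1) (7,4,3,8,2,1) (7,4,6,1,2,3) (7,4,6,1,3,2) (7,4,6,2,3,1) (7,4,6,3,2,1) (7,4,6,8,2,1) (7,4,6,8,2,3) (7,4,6,8,3,1) (7,4,6,8,3,2) — 22.
Summing: 6 + 6 + 22 = 34.

34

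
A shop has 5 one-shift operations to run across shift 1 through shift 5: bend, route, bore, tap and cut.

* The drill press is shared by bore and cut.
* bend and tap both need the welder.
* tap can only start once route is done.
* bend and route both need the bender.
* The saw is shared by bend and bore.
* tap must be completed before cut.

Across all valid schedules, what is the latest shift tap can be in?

shift 4

Precedence pushes tap to at least shift 2; downstream work caps tap at shift 4.
tap at shift 4 is achievable: route=shift 1, bore=shift 1, cut=shift 5, tap=shift 4, bend=shift 2.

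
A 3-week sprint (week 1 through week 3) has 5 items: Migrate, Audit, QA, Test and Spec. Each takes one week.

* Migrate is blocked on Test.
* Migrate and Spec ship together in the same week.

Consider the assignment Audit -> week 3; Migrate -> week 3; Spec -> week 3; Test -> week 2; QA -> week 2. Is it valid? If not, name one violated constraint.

Yes, all constraints hold

Migrate and Spec ship together in the same week — holds.
Migrate is blocked on Test — holds.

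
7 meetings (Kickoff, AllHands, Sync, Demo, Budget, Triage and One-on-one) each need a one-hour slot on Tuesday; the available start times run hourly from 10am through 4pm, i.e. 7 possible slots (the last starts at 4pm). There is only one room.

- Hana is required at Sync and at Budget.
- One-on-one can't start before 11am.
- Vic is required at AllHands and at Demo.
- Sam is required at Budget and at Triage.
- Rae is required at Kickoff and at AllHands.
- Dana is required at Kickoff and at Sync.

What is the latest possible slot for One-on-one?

One-on-one is available from 11am.
One-on-one at 4pm is achievable: Sync in 12pm, AllHands in 11am, Demo in 1pm, One-on-one in 4pm, Budget in 2pm, Kickoff in 10am, Triage in 3pm.

4pm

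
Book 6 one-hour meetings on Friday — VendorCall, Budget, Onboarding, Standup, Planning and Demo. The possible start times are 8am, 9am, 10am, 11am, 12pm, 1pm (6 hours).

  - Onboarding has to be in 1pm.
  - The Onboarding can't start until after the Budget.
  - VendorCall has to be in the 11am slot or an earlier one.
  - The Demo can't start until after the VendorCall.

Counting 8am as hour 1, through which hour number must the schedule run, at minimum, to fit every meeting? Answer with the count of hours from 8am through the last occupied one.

The precedence chain requires at least 2 distinct hours.
Onboarding can't be placed before 1pm — that is hour 6 counting from 8am — so the schedule must run through at least 6 hours.
6 works (last occupied hour: 1pm): for example Planning in 8am; Demo in 9am; Standup in 8am; Onboarding in 1pm; VendorCall in 8am; Budget in 8am.

6 hours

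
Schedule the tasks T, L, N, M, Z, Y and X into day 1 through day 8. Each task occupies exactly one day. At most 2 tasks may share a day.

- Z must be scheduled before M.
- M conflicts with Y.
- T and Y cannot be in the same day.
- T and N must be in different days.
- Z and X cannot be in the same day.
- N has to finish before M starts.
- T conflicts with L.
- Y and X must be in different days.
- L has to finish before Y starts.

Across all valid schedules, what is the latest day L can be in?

day 7

Downstream work caps L at day 7.
L at day 7 is achievable: N=day 1; L=day 7; M=day 2; Y=day 8; X=day 3; Z=day 1; T=day 2.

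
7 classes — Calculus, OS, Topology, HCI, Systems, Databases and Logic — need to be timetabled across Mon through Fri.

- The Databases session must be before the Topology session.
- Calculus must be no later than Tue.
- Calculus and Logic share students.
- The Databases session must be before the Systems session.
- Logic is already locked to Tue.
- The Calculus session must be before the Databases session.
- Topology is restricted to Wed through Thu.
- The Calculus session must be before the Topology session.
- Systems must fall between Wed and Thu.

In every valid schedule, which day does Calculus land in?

Calculus's window is Mon–Tue.
Logic is fixed at Tue, and Calculus can't share a day with Logic.
So Calculus must be Mon.

Mon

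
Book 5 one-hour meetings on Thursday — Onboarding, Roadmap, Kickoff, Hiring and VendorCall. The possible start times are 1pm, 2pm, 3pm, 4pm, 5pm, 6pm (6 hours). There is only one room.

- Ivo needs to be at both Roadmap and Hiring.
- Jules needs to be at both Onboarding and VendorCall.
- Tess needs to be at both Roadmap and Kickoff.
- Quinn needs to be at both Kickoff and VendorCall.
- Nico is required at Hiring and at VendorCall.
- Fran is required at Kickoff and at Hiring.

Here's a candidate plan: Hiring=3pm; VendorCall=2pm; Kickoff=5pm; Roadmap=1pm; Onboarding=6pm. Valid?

Tess needs to be at both Roadmap and Kickoff — holds.
There is only one room — holds.
Nico is required at Hiring and at VendorCall — holds.
Jules needs to be at both Onboarding and VendorCall — holds.
Ivo needs to be at both Roadmap and Hiring — holds.
Quinn needs to be at both Kickoff and VendorCall — holds.
Fran is required at Kickoff and at Hiring — holds.

Valid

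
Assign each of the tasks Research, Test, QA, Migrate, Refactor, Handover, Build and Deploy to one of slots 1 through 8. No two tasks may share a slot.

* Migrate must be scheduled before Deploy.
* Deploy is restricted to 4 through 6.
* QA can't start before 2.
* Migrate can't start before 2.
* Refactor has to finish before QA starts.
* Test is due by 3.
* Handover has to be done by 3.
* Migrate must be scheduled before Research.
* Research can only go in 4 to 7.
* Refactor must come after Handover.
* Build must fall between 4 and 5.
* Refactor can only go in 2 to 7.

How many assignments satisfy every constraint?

Splitting on Research: it can be 4 (4), 5 (4), 6 (8), 7 (22). Listing each branch's schedules as (Test, QA, Migrate, Refactor, Handover, Build, Deploy):
Research=4: (1,8,2,7,3,5,6) (1,8,3,7,2,5,6) (2,8,3,7,1,5,6) (3,8,2,7,1,5,6) — 4.
Research=5: (1,8,2,7,3,4,6) (1,8,3,7,2,4,6) (2,8,3,7,1,4,6) (3,8,2,7,1,4,6) — 4.
Research=6: (1,8,2,7,3,4,5) (1,8,2,7,3,5,4) (1,8,3,7,2,4,5) (1,8,3,7,2,5,4) (2,8,3,7,1,4,5) (2,8,3,7,1,5,4) (3,8,2,7,1,4,5) (3,8,2,7,1,5,4) — 8.
Research=7: (1,8,2,4,3,5,6) (1,8,2,5,3,4,6) (1,8,2,6,3,4,5) (1,8,2,6,3,5,4) (1,8,3,4,2,5,6) (1,8,3,5,2,4,6) (1,8,3,6,2,4,5) (1,8,3,6,2,5,4) (1,8,4,3,2,5,6) (1,8,5,3,2,4,6) (2,8,3,4,1,5,6) (2,8,3,5,1,4,6) (2,8,3,6,1,4,5) (2,8,3,6,1,5,4) (2,8,4,3,1,5,6) (2,8,5,3,1,4,6) (3,8,2,4,1,5,6) (3,8,2,5,1,4,6) (3,8,2,6,1,4,5) (3,8,2,6,1,5,4) (3,8,4,2,1,5,6) (3,8,5,2,1,4,6) — 22.
Summing: 4 + 4 + 8 + 22 = 38.

38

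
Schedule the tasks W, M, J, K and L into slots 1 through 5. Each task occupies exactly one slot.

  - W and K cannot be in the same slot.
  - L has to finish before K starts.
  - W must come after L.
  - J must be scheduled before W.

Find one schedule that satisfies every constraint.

M -> 1; L -> 1; K -> 3; W -> 2; J -> 1

Checking: J(1) before W(2); L(1) before K(3); L(1) before W(2); W(2) != K(3).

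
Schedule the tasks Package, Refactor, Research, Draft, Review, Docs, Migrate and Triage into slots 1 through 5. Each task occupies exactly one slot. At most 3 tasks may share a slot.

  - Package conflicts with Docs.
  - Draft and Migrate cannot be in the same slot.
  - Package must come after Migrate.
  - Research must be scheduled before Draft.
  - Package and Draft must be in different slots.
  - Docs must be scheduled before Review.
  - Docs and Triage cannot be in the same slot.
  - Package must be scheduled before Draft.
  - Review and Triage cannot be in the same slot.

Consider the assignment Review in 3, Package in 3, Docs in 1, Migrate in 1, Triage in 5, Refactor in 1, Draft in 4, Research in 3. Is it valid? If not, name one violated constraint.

Valid

Review and Triage cannot be in the same slot — holds.
At most 3 tasks may share a slot — holds.
Package conflicts with Docs — holds.
Research must be scheduled before Draft — holds.
Package must come after Migrate — holds.
Package and Draft must be in different slots — holds.
Docs must be scheduled before Review — holds.
Package must be scheduled before Draft — holds.
Docs and Triage cannot be in the same slot — holds.
Draft and Migrate cannot be in the same slot — holds.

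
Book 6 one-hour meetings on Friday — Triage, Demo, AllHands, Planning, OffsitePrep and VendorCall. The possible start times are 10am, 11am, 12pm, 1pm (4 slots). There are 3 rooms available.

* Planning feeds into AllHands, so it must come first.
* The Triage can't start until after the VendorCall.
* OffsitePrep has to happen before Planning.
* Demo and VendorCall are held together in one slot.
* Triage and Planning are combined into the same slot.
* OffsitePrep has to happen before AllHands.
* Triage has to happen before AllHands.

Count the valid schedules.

6

Splitting on Triage: it can be 11am (2), 12pm (4). Listing each branch's schedules as (Demo, AllHands, Planning, OffsitePrep, VendorCall):
Triage=11am: (10am,12pm,11am,10am,10am) (10am,1pm,11am,10am,10am) — 2.
Triage=12pm: (10am,1pm,12pm,10am,10am) (10am,1pm,12pm,11am,10am) (11am,1pm,12pm,10am,11am) (11am,1pm,12pm,11am,11am) — 4.
Summing: 2 + 4 = 6.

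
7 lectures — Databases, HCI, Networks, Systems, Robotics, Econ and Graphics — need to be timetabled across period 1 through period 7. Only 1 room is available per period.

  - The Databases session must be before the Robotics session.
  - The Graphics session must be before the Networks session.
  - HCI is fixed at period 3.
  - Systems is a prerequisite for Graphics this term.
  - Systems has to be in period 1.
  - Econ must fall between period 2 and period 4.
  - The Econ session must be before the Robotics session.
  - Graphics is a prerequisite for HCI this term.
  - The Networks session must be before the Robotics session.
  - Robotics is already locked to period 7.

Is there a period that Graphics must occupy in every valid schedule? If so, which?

period 2

Systems is fixed at period 1 and must come before Graphics, so Graphics is at least period 2.
HCI is fixed at period 3 and must come after Graphics, so Graphics is at most period 2.
So Graphics must be period 2.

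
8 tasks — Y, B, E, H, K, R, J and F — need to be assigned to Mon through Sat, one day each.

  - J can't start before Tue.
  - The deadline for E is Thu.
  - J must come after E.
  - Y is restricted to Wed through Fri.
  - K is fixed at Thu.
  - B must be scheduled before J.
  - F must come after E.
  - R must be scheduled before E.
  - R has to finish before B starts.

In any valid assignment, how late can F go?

Precedence pushes F to at least Wed.
F at Sat is achievable: K=Thu, B=Tue, E=Tue, J=Wed, R=Mon, Y=Wed, H=Mon, F=Sat.

Sat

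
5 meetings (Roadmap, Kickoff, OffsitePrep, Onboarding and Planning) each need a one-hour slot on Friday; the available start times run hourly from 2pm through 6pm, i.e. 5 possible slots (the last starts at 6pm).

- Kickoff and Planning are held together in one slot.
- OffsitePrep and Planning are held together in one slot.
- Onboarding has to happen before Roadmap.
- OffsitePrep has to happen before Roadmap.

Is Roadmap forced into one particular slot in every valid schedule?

No

Roadmap can be 3pm (e.g. Planning in 2pm; Onboarding in 2pm; OffsitePrep in 2pm; Roadmap in 3pm; Kickoff in 2pm) or 4pm (e.g. Kickoff=2pm; Planning=2pm; Roadmap=4pm; OffsitePrep=2pm; Onboarding=2pm).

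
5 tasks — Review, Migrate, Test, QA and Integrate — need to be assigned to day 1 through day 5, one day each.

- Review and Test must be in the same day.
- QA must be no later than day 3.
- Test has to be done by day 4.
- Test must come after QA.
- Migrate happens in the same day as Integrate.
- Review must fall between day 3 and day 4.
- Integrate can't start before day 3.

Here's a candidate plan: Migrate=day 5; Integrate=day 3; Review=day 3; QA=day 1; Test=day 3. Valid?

Invalid. Migrate happens in the same day as Integrate.

Test has to be done by day 4 — holds.
Migrate happens in the same day as Integrate — violated.
Integrate can't start before day 3 — holds.
QA must be no later than day 3 — holds.
Test must come after QA — holds.
Review and Test must be in the same day — holds.
Review must fall between day 3 and day 4 — holds.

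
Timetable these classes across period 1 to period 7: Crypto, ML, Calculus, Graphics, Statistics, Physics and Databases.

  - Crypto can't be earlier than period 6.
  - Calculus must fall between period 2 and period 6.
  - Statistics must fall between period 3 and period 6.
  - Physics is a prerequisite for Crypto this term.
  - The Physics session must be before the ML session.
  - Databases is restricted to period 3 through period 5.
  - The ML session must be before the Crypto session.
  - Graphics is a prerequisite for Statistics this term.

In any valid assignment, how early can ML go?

Precedence pushes ML to at least period 2; downstream work caps ML at period 6.
ML at period 2 is achievable: Statistics in period 3, ML in period 2, Databases in period 3, Calculus in period 2, Crypto in period 6, Graphics in period 1, Physics in period 1.

period 2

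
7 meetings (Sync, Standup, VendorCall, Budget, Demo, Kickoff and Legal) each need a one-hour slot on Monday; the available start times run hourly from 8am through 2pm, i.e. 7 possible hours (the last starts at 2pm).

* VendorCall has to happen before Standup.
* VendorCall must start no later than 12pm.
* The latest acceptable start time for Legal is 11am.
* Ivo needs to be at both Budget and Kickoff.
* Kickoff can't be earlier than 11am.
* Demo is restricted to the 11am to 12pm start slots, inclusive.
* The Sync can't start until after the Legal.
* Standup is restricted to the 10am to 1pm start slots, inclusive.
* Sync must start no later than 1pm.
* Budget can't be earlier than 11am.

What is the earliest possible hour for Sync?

Precedence pushes Sync to at least 9am; Sync's own window allows nothing later than 1pm.
Sync at 9am is achievable: VendorCall -> 8am; Standup -> 10am; Sync -> 9am; Budget -> 11am; Demo -> 11am; Kickoff -> 12pm; Legal -> 8am.

9am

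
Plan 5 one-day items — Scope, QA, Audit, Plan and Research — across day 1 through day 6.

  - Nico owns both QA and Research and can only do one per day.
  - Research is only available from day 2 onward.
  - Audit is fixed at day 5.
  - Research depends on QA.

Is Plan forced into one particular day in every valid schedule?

Plan can be day 1 (e.g. Audit=day 5, QA=day 1, Research=day 2, Plan=day 1, Scope=day 1) or day 2 (e.g. Audit=day 5, Scope=day 1, QA=day 1, Research=day 2, Plan=day 2).

No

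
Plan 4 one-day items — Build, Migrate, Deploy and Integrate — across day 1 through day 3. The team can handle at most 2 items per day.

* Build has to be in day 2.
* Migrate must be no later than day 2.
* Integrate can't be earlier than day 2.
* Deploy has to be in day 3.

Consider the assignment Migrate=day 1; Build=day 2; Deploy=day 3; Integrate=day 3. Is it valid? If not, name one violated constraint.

Integrate can't be earlier than day 2 — holds.
Migrate must be no later than day 2 — holds.
Deploy has to be in day 3 — holds.
The team can handle at most 2 items per day — holds.
Build has to be in day 2 — holds.

Valid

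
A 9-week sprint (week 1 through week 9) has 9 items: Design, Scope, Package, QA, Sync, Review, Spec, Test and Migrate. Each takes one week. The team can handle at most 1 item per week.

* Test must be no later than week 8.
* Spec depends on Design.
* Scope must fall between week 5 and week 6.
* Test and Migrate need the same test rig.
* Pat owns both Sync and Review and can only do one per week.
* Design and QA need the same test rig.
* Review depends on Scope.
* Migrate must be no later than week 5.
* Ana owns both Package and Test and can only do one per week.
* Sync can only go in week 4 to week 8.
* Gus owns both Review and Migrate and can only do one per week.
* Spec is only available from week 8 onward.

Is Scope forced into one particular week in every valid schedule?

No

Scope can be week 5 (e.g. Scope=week 5; Spec=week 8; Review=week 6; QA=week 9; Migrate=week 1; Sync=week 4; Design=week 3; Package=week 7; Test=week 2) or week 6 (e.g. Test=week 2, Review=week 7, Package=week 5, Spec=week 8, QA=week 9, Migrate=week 1, Scope=week 6, Design=week 3, Sync=week 4).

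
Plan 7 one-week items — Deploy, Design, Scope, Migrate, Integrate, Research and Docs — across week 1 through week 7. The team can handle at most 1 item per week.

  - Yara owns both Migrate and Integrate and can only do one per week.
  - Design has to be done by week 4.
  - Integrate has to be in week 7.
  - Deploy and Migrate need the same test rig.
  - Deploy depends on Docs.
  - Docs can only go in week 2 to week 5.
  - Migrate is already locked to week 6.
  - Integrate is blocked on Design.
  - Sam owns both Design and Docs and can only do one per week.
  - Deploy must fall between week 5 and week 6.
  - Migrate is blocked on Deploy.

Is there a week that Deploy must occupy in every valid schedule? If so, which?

Deploy's window is week 5–week 6.
Migrate is fixed at week 6, and Deploy can't share a week with Migrate.
So Deploy must be week 5.

week 5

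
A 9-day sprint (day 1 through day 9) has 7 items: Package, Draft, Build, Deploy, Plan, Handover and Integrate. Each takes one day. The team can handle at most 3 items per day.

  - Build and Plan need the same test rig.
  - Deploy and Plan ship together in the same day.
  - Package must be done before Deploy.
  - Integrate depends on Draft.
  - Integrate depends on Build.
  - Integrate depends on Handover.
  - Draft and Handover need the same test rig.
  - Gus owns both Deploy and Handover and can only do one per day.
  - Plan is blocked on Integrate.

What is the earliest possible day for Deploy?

Deploy must be in the same day as Plan, which can't be before day 3, so Deploy is at least day 3.
Deploy at day 4 is achievable: Build -> day 1, Integrate -> day 3, Plan -> day 4, Handover -> day 2, Package -> day 1, Deploy -> day 4, Draft -> day 1.
Nothing earlier works — the conflict and capacity constraints rule out every day before day 4.

day 4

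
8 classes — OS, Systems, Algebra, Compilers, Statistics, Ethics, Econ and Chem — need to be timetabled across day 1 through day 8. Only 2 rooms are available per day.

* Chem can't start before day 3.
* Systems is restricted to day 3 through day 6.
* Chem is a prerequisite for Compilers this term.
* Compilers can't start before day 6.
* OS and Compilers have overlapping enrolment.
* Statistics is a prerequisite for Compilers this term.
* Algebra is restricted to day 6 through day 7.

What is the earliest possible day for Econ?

day 1

Econ at day 1 is achievable: Statistics=day 1; Algebra=day 6; Systems=day 3; OS=day 2; Ethics=day 2; Chem=day 3; Econ=day 1; Compilers=day 6.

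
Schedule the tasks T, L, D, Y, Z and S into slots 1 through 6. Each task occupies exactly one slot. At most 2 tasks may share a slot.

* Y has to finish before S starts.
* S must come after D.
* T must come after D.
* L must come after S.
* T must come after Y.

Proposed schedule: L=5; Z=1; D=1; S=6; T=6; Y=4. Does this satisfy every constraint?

L must come after S — violated.
T must come after Y — holds.
At most 2 tasks may share a slot — holds.
Y has to finish before S starts — holds.
S must come after D — holds.
T must come after D — holds.

No. L must come after S is not satisfied.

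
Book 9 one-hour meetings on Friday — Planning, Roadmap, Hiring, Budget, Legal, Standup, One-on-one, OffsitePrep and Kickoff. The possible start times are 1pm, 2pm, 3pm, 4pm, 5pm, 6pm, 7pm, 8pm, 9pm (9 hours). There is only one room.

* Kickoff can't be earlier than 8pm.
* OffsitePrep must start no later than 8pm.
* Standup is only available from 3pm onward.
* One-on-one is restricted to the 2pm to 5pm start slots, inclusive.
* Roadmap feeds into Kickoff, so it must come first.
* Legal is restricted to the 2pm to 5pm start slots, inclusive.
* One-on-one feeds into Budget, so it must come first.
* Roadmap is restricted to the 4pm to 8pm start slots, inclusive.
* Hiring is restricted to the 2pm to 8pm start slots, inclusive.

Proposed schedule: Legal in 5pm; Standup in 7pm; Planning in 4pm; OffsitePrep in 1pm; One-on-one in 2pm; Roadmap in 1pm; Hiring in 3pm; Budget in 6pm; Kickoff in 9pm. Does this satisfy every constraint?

Invalid. Roadmap is restricted to the 4pm to 8pm start slots, inclusive.

One-on-one feeds into Budget, so it must come first — holds.
One-on-one is restricted to the 2pm to 5pm start slots, inclusive — holds.
OffsitePrep must start no later than 8pm — holds.
Kickoff can't be earlier than 8pm — holds.
There is only one room — violated.
Standup is only available from 3pm onward — holds.
Hiring is restricted to the 2pm to 8pm start slots, inclusive — holds.
Roadmap is restricted to the 4pm to 8pm start slots, inclusive — violated.
Legal is restricted to the 2pm to 5pm start slots, inclusive — holds.
Roadmap feeds into Kickoff, so it must come first — holds.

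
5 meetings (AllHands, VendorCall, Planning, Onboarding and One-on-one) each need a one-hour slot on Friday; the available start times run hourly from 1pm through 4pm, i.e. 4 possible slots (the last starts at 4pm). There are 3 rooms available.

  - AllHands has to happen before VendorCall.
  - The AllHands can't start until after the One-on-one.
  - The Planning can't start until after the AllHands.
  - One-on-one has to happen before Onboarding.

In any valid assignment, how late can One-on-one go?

2pm

Downstream work caps One-on-one at 2pm.
One-on-one at 2pm is achievable: Planning=4pm, One-on-one=2pm, AllHands=3pm, VendorCall=4pm, Onboarding=3pm.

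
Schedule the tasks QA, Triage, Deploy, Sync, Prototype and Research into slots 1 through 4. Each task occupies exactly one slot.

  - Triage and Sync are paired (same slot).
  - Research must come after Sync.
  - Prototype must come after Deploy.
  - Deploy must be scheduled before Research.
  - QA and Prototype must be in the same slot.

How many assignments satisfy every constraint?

31

Splitting on QA: it can be 2 (6), 3 (11), 4 (14). Listing each branch's schedules as (Triage, Deploy, Sync, Prototype, Research):
QA=2: (1,1,1,2,2) (1,1,1,2,3) (1,1,1,2,4) (2,1,2,2,3) (2,1,2,2,4) (3,1,3,2,4) — 6.
QA=3: (1,1,1,3,2) (1,1,1,3,3) (1,1,1,3,4) (1,2,1,3,3) (1,2,1,3,4) (2,1,2,3,3) (2,1,2,3,4) (2,2,2,3,3) (2,2,2,3,4) (3,1,3,3,4) (3,2,3,3,4) — 11.
QA=4: (1,1,1,4,2) (1,1,1,4,3) (1,1,1,4,4) (1,2,1,4,3) (1,2,1,4,4) (1,3,1,4,4) (2,1,2,4,3) (2,1,2,4,4) (2,2,2,4,3) (2,2,2,4,4) (2,3,2,4,4) (3,1,3,4,4) (3,2,3,4,4) (3,3,3,4,4) — 14.
Summing: 6 + 11 + 14 = 31.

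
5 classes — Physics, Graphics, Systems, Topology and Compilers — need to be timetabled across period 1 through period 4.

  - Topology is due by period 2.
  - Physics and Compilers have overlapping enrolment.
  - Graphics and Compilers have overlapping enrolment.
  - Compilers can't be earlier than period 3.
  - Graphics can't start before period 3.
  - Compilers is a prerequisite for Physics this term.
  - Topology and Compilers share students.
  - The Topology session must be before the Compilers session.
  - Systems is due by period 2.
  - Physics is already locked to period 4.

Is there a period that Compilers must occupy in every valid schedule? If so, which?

Compilers's window is period 3–period 4.
Physics is fixed at period 4, and Compilers can't share a period with Physics.
So Compilers must be period 3.

period 3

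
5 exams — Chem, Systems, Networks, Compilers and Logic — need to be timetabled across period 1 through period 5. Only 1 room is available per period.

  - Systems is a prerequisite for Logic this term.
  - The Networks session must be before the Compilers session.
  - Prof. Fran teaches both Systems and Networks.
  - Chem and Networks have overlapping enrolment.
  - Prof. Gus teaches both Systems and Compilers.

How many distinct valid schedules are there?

Splitting on Chem: it can be period 1 (6), period 2 (6), period 3 (6), period 4 (6), period 5 (6). Listing each branch's schedules as (Systems, Networks, Compilers, Logic) by period number:
Chem=period 1: (2,3,4,5) (2,3,5,4) (2,4,5,3) (3,2,4,5) (3,2,5,4) (4,2,3,5) — 6.
Chem=period 2: (1,3,4,5) (1,3,5,4) (1,4,5,3) (3,1,4,5) (3,1,5,4) (4,1,3,5) — 6.
Chem=period 3: (1,2,4,5) (1,2,5,4) (1,4,5,2) (2,1,4,5) (2,1,5,4) (4,1,2,5) — 6.
Chem=period 4: (1,2,3,5) (1,2,5,3) (1,3,5,2) (2,1,3,5) (2,1,5,3) (3,1,2,5) — 6.
Chem=period 5: (1,2,3,4) (1,2,4,3) (1,3,4,2) (2,1,3,4) (2,1,4,3) (3,1,2,4) — 6.
Summing: 6 + 6 + 6 + 6 + 6 = 30.

30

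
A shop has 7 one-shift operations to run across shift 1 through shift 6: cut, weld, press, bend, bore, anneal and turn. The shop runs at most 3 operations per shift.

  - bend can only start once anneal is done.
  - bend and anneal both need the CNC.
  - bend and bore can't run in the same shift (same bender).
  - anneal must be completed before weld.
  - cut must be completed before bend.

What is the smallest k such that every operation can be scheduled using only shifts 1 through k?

The precedence chain requires at least 2 distinct shifts.
With at most 3 per shift and 7 operations, at least 3 shifts are needed.
3 works (last occupied shift: shift 3): for example turn in shift 2, bend in shift 2, cut in shift 1, bore in shift 3, press in shift 1, weld in shift 2, anneal in shift 1.

3 shifts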